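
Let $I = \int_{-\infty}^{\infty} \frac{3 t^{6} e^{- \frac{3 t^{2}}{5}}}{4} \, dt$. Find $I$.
$\frac{625 \sqrt{15} \sqrt{\pi}}{288}$

Consider the simpler parametrised integral
$$J(a) = \int_{-\infty}^{\infty} \frac{3 e^{- a t^{2}}}{4} \, dt = \frac{3 \sqrt{\pi}}{4 \sqrt{a}}.$$

Differentiating under the integral sign brings down a factor of $(-t^2)$:
$$\frac{dJ}{da} = \int_{-\infty}^{\infty} - \frac{3 t^{2} e^{- a t^{2}}}{4} \, dt = - \frac{3 \sqrt{\pi}}{8 a^{\frac{3}{2}}}.$$

Repeating $3$ times in total — each differentiation brings down another $(-t^2)$ — gives
$$\frac{d^{3}J}{da^{3}} = \int_{-\infty}^{\infty} - \frac{3 t^{6} e^{- a t^{2}}}{4} \, dt = - \frac{45 \sqrt{\pi}}{32 a^{\frac{7}{2}}},$$
and the integrand here is $(-1)^{3}$ times the target integrand, so $I = (-1)^{3}\,\frac{d^{3}J}{da^{3}} = \frac{45 \sqrt{\pi}}{32 a^{\frac{7}{2}}}$.

Setting $a = \frac{3}{5}$:
$$I = \frac{625 \sqrt{15} \sqrt{\pi}}{288}.$$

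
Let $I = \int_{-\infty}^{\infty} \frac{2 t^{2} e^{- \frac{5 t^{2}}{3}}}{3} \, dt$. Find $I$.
$\frac{\sqrt{15} \sqrt{\pi}}{25}$

Consider the simpler parametrised integral
$$J(a) = \int_{-\infty}^{\infty} \frac{2 e^{- a t^{2}}}{3} \, dt = \frac{2 \sqrt{\pi}}{3 \sqrt{a}}.$$

Differentiating under the integral sign brings down a factor of $(-t^2)$:
$$\frac{dJ}{da} = \int_{-\infty}^{\infty} - \frac{2 t^{2} e^{- a t^{2}}}{3} \, dt = - \frac{\sqrt{\pi}}{3 a^{\frac{3}{2}}}.$$

The integral on the left is $-I$, so $I = \frac{\sqrt{\pi}}{3 a^{\frac{3}{2}}}$.

Setting $a = \frac{5}{3}$:
$$I = \frac{\sqrt{15} \sqrt{\pi}}{25}.$$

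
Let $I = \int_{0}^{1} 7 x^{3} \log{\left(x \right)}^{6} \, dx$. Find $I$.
$\frac{315}{1024}$

Start from the elementary integral
$$J(a) = \int_{0}^{1} 7 x^{a} \, dx = \frac{7}{a + 1}.$$

Differentiating under the integral sign brings down a factor of $\ln x$:
$$\frac{dJ}{da} = \int_{0}^{1} 7 x^{a} \log{\left(x \right)} \, dx = - \frac{7}{\left(a + 1\right)^{2}}.$$

Repeating $6$ times in total — each differentiation brings down another $\ln x$ — gives
$$\frac{d^{6}J}{da^{6}} = \int_{0}^{1} 7 x^{a} \log{\left(x \right)}^{6} \, dx = \frac{5040}{\left(a + 1\right)^{7}},$$
and the integrand here is exactly the target integrand, so $I = \frac{5040}{\left(a + 1\right)^{7}}$.

Setting $a = 3$:
$$I = \frac{315}{1024}.$$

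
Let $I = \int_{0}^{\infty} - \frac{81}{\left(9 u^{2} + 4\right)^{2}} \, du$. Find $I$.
$- \frac{27 \pi}{32}$

Recall the elementary integral
$$J(a) = \int_{0}^{\infty} - \frac{1}{a^{2} + u^{2}} \, du = - \frac{\pi}{2 a}.$$

Differentiating under the integral sign with respect to $a$,
$$\frac{dJ}{da} = \int_{0}^{\infty} \frac{2 a}{\left(a^{2} + u^{2}\right)^{2}} \, du = \frac{\pi}{2 a^{2}},$$
so $\int_{0}^{\infty} - \frac{1}{\left(a^{2} + u^{2}\right)^{2}} \, du = - \frac{\pi}{4 a^{3}}$.

Setting $a = \frac{2}{3}$:
$$I = - \frac{27 \pi}{32}.$$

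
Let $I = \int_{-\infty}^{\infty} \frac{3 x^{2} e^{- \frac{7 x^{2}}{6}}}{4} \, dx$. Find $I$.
$\frac{9 \sqrt{42} \sqrt{\pi}}{196}$

Consider the simpler parametrised integral
$$J(a) = \int_{-\infty}^{\infty} \frac{3 e^{- a x^{2}}}{4} \, dx = \frac{3 \sqrt{\pi}}{4 \sqrt{a}}.$$

Differentiating under the integral sign brings down a factor of $(-x^2)$:
$$\frac{dJ}{da} = \int_{-\infty}^{\infty} - \frac{3 x^{2} e^{- a x^{2}}}{4} \, dx = - \frac{3 \sqrt{\pi}}{8 a^{\frac{3}{2}}}.$$

The integral on the left is $-I$, so $I = \frac{3 \sqrt{\pi}}{8 a^{\frac{3}{2}}}$.

Setting $a = \frac{7}{6}$:
$$I = \frac{9 \sqrt{42} \sqrt{\pi}}{196}.$$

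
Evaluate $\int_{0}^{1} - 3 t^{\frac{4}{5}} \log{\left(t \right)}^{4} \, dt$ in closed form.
$- \frac{25000}{6561}$

Begin with the known integral
$$J(a) = \int_{0}^{1} - 3 t^{a} \, dt = - \frac{3}{a + 1}.$$

Differentiating under the integral sign brings down a factor of $\ln t$:
$$\frac{dJ}{da} = \int_{0}^{1} - 3 t^{a} \log{\left(t \right)} \, dt = \frac{3}{\left(a + 1\right)^{2}}.$$

Repeating $4$ times in total — each differentiation brings down another $\ln t$ — gives
$$\frac{d^{4}J}{da^{4}} = \int_{0}^{1} - 3 t^{a} \log{\left(t \right)}^{4} \, dt = - \frac{72}{\left(a + 1\right)^{5}},$$
and the integrand here is exactly the target integrand, so $I = - \frac{72}{\left(a + 1\right)^{5}}$.

Setting $a = \frac{4}{5}$:
$$I = - \frac{25000}{6561}.$$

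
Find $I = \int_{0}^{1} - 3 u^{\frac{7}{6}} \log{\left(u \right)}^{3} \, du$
$\frac{23328}{28561}$

Start from the elementary integral
$$J(a) = \int_{0}^{1} - 3 u^{a} \, du = - \frac{3}{a + 1}.$$

Differentiating under the integral sign brings down a factor of $\ln u$:
$$\frac{dJ}{da} = \int_{0}^{1} - 3 u^{a} \log{\left(u \right)} \, du = \frac{3}{\left(a + 1\right)^{2}}.$$

Repeating $3$ times in total — each differentiation brings down another $\ln u$ — gives
$$\frac{d^{3}J}{da^{3}} = \int_{0}^{1} - 3 u^{a} \log{\left(u \right)}^{3} \, du = \frac{18}{\left(a + 1\right)^{4}},$$
and the integrand here is exactly the target integrand, so $I = \frac{18}{\left(a + 1\right)^{4}}$.

Setting $a = \frac{7}{6}$:
$$I = \frac{23328}{28561}.$$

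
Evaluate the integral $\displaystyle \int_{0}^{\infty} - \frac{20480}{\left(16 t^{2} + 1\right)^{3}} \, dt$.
$- 960 \pi$

Recall the elementary integral
$$J(a) = \int_{0}^{\infty} - \frac{5}{a^{2} + t^{2}} \, dt = - \frac{5 \pi}{2 a}.$$

Differentiating under the integral sign with respect to $a$,
$$\frac{dJ}{da} = \int_{0}^{\infty} \frac{10 a}{\left(a^{2} + t^{2}\right)^{2}} \, dt = \frac{5 \pi}{2 a^{2}},$$
so $\int_{0}^{\infty} - \frac{5}{\left(a^{2} + t^{2}\right)^{2}} \, dt = - \frac{5 \pi}{4 a^{3}}$.

Repeating — each differentiation of $1/(t^2+a^2)^j$ produces $-2ja/(t^2+a^2)^{j+1}$ — and dividing through by $-2ja$ at each step yields, after $2$ differentiations in total,
$$\int_{0}^{\infty} - \frac{5}{\left(a^{2} + t^{2}\right)^{3}} \, dt = - \frac{15 \pi}{16 a^{5}}.$$

Setting $a = \frac{1}{4}$:
$$I = - 960 \pi.$$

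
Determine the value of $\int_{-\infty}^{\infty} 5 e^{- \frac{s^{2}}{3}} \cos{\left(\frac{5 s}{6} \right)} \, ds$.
$\frac{5 \sqrt{3} \sqrt{\pi}}{e^{\frac{25}{48}}}$

Let $b$ denote the cosine frequency and define $I(b) = \int_{-\infty}^{\infty} 5 e^{- \frac{s^{2}}{3}} \cos{\left(b s \right)} \, ds$.

Differentiating under the integral sign,
$$I'(b) = \int_{-\infty}^{\infty} - 5 s e^{- \frac{s^{2}}{3}} \sin{\left(b s \right)} \, ds.$$

Integrate $\int_{-\infty}^{\infty} s \sin(b s)\, e^{- \frac{s^{2}}{3}}\, ds$ by parts with $u = \sin(b s)$ and $dv = s\, e^{- \frac{s^{2}}{3}}\, ds$, giving $v = - \frac{3 e^{- \frac{s^{2}}{3}}}{2}$. The boundary term vanishes and
$$\int_{-\infty}^{\infty} s \sin(b s)\, e^{- \frac{s^{2}}{3}}\, ds = \frac{3 b}{2} \int_{-\infty}^{\infty} \cos(b s)\, e^{- \frac{s^{2}}{3}}\, ds,$$
so $I'(b) = - \frac{3 b}{2}\, I(b)$.

This is a separable first-order ODE; solving with the initial condition $I(0) = \int_{-\infty}^{\infty} 5 e^{- \frac{s^{2}}{3}}\,ds = 5 \sqrt{3} \sqrt{\pi}$ gives
$$I(b) = 5 \sqrt{3} \sqrt{\pi} e^{- \frac{3 b^{2}}{4}}.$$

Setting $b = \frac{5}{6}$:
$$I = \frac{5 \sqrt{3} \sqrt{\pi}}{e^{\frac{25}{48}}}.$$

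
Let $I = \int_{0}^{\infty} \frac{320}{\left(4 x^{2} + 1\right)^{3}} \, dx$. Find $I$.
$30 \pi$

Begin with the known result
$$J(a) = \int_{0}^{\infty} \frac{5}{a^{2} + x^{2}} \, dx = \frac{5 \pi}{2 a}.$$

Differentiating under the integral sign with respect to $a$,
$$\frac{dJ}{da} = \int_{0}^{\infty} - \frac{10 a}{\left(a^{2} + x^{2}\right)^{2}} \, dx = - \frac{5 \pi}{2 a^{2}},$$
so $\int_{0}^{\infty} \frac{5}{\left(a^{2} + x^{2}\right)^{2}} \, dx = \frac{5 \pi}{4 a^{3}}$.

Repeating — each differentiation of $1/(x^2+a^2)^j$ produces $-2ja/(x^2+a^2)^{j+1}$ — and dividing through by $-2ja$ at each step yields, after $2$ differentiations in total,
$$\int_{0}^{\infty} \frac{5}{\left(a^{2} + x^{2}\right)^{3}} \, dx = \frac{15 \pi}{16 a^{5}}.$$

Setting $a = \frac{1}{2}$:
$$I = 30 \pi.$$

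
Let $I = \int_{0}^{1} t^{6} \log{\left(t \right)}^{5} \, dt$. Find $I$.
$- \frac{120}{117649}$

Consider the simpler parametrised integral
$$J(a) = \int_{0}^{1} t^{a} \, dt = \frac{1}{a + 1}.$$

Differentiating under the integral sign brings down a factor of $\ln t$:
$$\frac{dJ}{da} = \int_{0}^{1} t^{a} \log{\left(t \right)} \, dt = - \frac{1}{\left(a + 1\right)^{2}}.$$

Repeating $5$ times in total — each differentiation brings down another $\ln t$ — gives
$$\frac{d^{5}J}{da^{5}} = \int_{0}^{1} t^{a} \log{\left(t \right)}^{5} \, dt = - \frac{120}{\left(a + 1\right)^{6}},$$
and the integrand here is exactly the target integrand, so $I = - \frac{120}{\left(a + 1\right)^{6}}$.

Setting $a = 6$:
$$I = - \frac{120}{117649}.$$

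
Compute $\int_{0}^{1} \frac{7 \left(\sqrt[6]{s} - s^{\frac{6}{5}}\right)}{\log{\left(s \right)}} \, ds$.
$\log{\left(\frac{64339296875}{5455160701056} \right)}$

Replace the exponent $\frac{1}{6}$ by a parameter $a$: let $I(a) = \int_{0}^{1} \frac{7 \left(- s^{\frac{6}{5}} + s^{a}\right)}{\log{\left(s \right)}} \, ds$.

Since $\dfrac{\partial}{\partial a}\,s^{a} = s^{a} \ln s$, the $\ln s$ in the denominator cancels and
$$\frac{dI}{da} = \int_{0}^{1} 7 s^{a} \, ds = 7 \left[\frac{s^{a+1}}{a+1}\right]_0^1 = \frac{7}{a + 1}.$$

Integrating with respect to $a$ gives $I(a) = \log{\left(\frac{78125 \left(a + 1\right)^{7}}{19487171} \right)} + C$.

At $a = \frac{6}{5}$ the integrand is identically $0$, so $I(\frac{6}{5}) = 0$. The closed form gives $0$, hence $C = 0$.

Setting $a = \frac{1}{6}$:
$$I = \log{\left(\frac{64339296875}{5455160701056} \right)}.$$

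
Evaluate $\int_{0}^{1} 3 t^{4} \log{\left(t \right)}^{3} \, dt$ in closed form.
$- \frac{18}{625}$

Begin with the known integral
$$J(a) = \int_{0}^{1} 3 t^{a} \, dt = \frac{3}{a + 1}.$$

Differentiating under the integral sign brings down a factor of $\ln t$:
$$\frac{dJ}{da} = \int_{0}^{1} 3 t^{a} \log{\left(t \right)} \, dt = - \frac{3}{\left(a + 1\right)^{2}}.$$

Repeating $3$ times in total — each differentiation brings down another $\ln t$ — gives
$$\frac{d^{3}J}{da^{3}} = \int_{0}^{1} 3 t^{a} \log{\left(t \right)}^{3} \, dt = - \frac{18}{\left(a + 1\right)^{4}},$$
and the integrand here is exactly the target integrand, so $I = - \frac{18}{\left(a + 1\right)^{4}}$.

Setting $a = 4$:
$$I = - \frac{18}{625}.$$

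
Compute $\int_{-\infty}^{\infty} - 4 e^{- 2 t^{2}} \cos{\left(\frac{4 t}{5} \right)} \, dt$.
$- \frac{2 \sqrt{2} \sqrt{\pi}}{e^{\frac{2}{25}}}$

Let $b$ denote the cosine frequency and define $I(b) = \int_{-\infty}^{\infty} - 4 e^{- 2 t^{2}} \cos{\left(b t \right)} \, dt$.

Differentiating under the integral sign,
$$I'(b) = \int_{-\infty}^{\infty} 4 t e^{- 2 t^{2}} \sin{\left(b t \right)} \, dt.$$

Integrate $\int_{-\infty}^{\infty} t \sin(b t)\, e^{- 2 t^{2}}\, dt$ by parts with $u = \sin(b t)$ and $dv = t\, e^{- 2 t^{2}}\, dt$, giving $v = - \frac{e^{- 2 t^{2}}}{4}$. The boundary term vanishes and
$$\int_{-\infty}^{\infty} t \sin(b t)\, e^{- 2 t^{2}}\, dt = \frac{b}{4} \int_{-\infty}^{\infty} \cos(b t)\, e^{- 2 t^{2}}\, dt,$$
so $I'(b) = - \frac{b}{4}\, I(b)$.

This is a separable first-order ODE; solving with the initial condition $I(0) = \int_{-\infty}^{\infty} - 4 e^{- 2 t^{2}}\,dt = - 2 \sqrt{2} \sqrt{\pi}$ gives
$$I(b) = - 2 \sqrt{2} \sqrt{\pi} e^{- \frac{b^{2}}{8}}.$$

Setting $b = \frac{4}{5}$:
$$I = - \frac{2 \sqrt{2} \sqrt{\pi}}{e^{\frac{2}{25}}}.$$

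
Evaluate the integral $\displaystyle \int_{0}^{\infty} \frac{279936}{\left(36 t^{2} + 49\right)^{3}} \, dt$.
$\frac{8748 \pi}{16807}$

Start from the standard arctangent integral
$$J(a) = \int_{0}^{\infty} \frac{6}{a^{2} + t^{2}} \, dt = \frac{3 \pi}{a}.$$

Differentiating under the integral sign with respect to $a$,
$$\frac{dJ}{da} = \int_{0}^{\infty} - \frac{12 a}{\left(a^{2} + t^{2}\right)^{2}} \, dt = - \frac{3 \pi}{a^{2}},$$
so $\int_{0}^{\infty} \frac{6}{\left(a^{2} + t^{2}\right)^{2}} \, dt = \frac{3 \pi}{2 a^{3}}$.

Repeating — each differentiation of $1/(t^2+a^2)^j$ produces $-2ja/(t^2+a^2)^{j+1}$ — and dividing through by $-2ja$ at each step yields, after $2$ differentiations in total,
$$\int_{0}^{\infty} \frac{6}{\left(a^{2} + t^{2}\right)^{3}} \, dt = \frac{9 \pi}{8 a^{5}}.$$

Setting $a = \frac{7}{6}$:
$$I = \frac{8748 \pi}{16807}.$$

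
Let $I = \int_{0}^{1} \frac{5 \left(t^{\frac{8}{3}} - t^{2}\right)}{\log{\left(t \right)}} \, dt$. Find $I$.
$- \log{\left(\frac{59049}{161051} \right)}$

Introduce a parameter $a$ in the exponent: let $I(a) = \int_{0}^{1} \frac{5 \left(t^{\frac{8}{3}} - t^{a}\right)}{\log{\left(t \right)}} \, dt$.

Since $\dfrac{\partial}{\partial a}\,t^{a} = t^{a} \ln t$, the $\ln t$ in the denominator cancels and
$$\frac{dI}{da} = \int_{0}^{1} -5 t^{a} \, dt = -5 \left[\frac{t^{a+1}}{a+1}\right]_0^1 = - \frac{5}{a + 1}.$$

Integrating with respect to $a$ gives $I(a) = - \log{\left(\frac{243 \left(a + 1\right)^{5}}{161051} \right)} + C$.

At $a = \frac{8}{3}$ the integrand is identically $0$, so $I(\frac{8}{3}) = 0$. The closed form gives $0$, hence $C = 0$.

Setting $a = 2$:
$$I = - \log{\left(\frac{59049}{161051} \right)}.$$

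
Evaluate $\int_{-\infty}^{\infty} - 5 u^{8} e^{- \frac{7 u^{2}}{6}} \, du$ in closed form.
$- \frac{6075 \sqrt{42} \sqrt{\pi}}{2401}$

Start from the elementary integral
$$J(a) = \int_{-\infty}^{\infty} - 5 e^{- a u^{2}} \, du = - \frac{5 \sqrt{\pi}}{\sqrt{a}}.$$

Differentiating under the integral sign brings down a factor of $(-u^2)$:
$$\frac{dJ}{da} = \int_{-\infty}^{\infty} 5 u^{2} e^{- a u^{2}} \, du = \frac{5 \sqrt{\pi}}{2 a^{\frac{3}{2}}}.$$

Repeating $4$ times in total — each differentiation brings down another $(-u^2)$ — gives
$$\frac{d^{4}J}{da^{4}} = \int_{-\infty}^{\infty} - 5 u^{8} e^{- a u^{2}} \, du = - \frac{525 \sqrt{\pi}}{16 a^{\frac{9}{2}}},$$
and the integrand here is exactly the target integrand, so $I = - \frac{525 \sqrt{\pi}}{16 a^{\frac{9}{2}}}$.

Setting $a = \frac{7}{6}$:
$$I = - \frac{6075 \sqrt{42} \sqrt{\pi}}{2401}.$$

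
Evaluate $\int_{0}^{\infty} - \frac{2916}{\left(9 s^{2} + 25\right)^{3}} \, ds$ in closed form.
$- \frac{729 \pi}{12500}$

Recall the elementary integral
$$J(a) = \int_{0}^{\infty} - \frac{4}{a^{2} + s^{2}} \, ds = - \frac{2 \pi}{a}.$$

Differentiating under the integral sign with respect to $a$,
$$\frac{dJ}{da} = \int_{0}^{\infty} \frac{8 a}{\left(a^{2} + s^{2}\right)^{2}} \, ds = \frac{2 \pi}{a^{2}},$$
so $\int_{0}^{\infty} - \frac{4}{\left(a^{2} + s^{2}\right)^{2}} \, ds = - \frac{\pi}{a^{3}}$.

Repeating — each differentiation of $1/(s^2+a^2)^j$ produces $-2ja/(s^2+a^2)^{j+1}$ — and dividing through by $-2ja$ at each step yields, after $2$ differentiations in total,
$$\int_{0}^{\infty} - \frac{4}{\left(a^{2} + s^{2}\right)^{3}} \, ds = - \frac{3 \pi}{4 a^{5}}.$$

Setting $a = \frac{5}{3}$:
$$I = - \frac{729 \pi}{12500}.$$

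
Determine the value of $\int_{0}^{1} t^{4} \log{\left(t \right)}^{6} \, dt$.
$\frac{144}{15625}$

Start from the elementary integral
$$J(a) = \int_{0}^{1} t^{a} \, dt = \frac{1}{a + 1}.$$

Differentiating under the integral sign brings down a factor of $\ln t$:
$$\frac{dJ}{da} = \int_{0}^{1} t^{a} \log{\left(t \right)} \, dt = - \frac{1}{\left(a + 1\right)^{2}}.$$

Repeating $6$ times in total — each differentiation brings down another $\ln t$ — gives
$$\frac{d^{6}J}{da^{6}} = \int_{0}^{1} t^{a} \log{\left(t \right)}^{6} \, dt = \frac{720}{\left(a + 1\right)^{7}},$$
and the integrand here is exactly the target integrand, so $I = \frac{720}{\left(a + 1\right)^{7}}$.

Setting $a = 4$:
$$I = \frac{144}{15625}.$$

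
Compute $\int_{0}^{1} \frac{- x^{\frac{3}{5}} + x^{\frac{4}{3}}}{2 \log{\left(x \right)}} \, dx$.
$\log{\left(\frac{\sqrt{210}}{12} \right)}$

Replace the exponent $\frac{3}{5}$ by a parameter $a$: let $I(a) = \int_{0}^{1} \frac{x^{\frac{4}{3}} - x^{a}}{2 \log{\left(x \right)}} \, dx$.

Since $\dfrac{\partial}{\partial a}\,x^{a} = x^{a} \ln x$, the $\ln x$ in the denominator cancels and
$$\frac{dI}{da} = \int_{0}^{1} - \frac{1}{2} x^{a} \, dx = - \frac{1}{2} \left[\frac{x^{a+1}}{a+1}\right]_0^1 = - \frac{1}{2 a + 2}.$$

Integrating with respect to $a$ gives $I(a) = - \frac{\log{\left(a + 1 \right)}}{2} - \frac{\log{\left(3 \right)}}{2} + \frac{\log{\left(7 \right)}}{2} + C$.

At $a = \frac{4}{3}$ the integrand is identically $0$, so $I(\frac{4}{3}) = 0$. The closed form gives $0$, hence $C = 0$.

Setting $a = \frac{3}{5}$:
$$I = \log{\left(\frac{\sqrt{210}}{12} \right)}.$$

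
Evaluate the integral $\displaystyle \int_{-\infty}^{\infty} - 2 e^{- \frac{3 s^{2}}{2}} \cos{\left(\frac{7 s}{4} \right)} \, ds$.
$- \frac{2 \sqrt{6} \sqrt{\pi}}{3 e^{\frac{49}{96}}}$

Define $I(b) = \int_{-\infty}^{\infty} - 2 e^{- \frac{3 s^{2}}{2}} \cos{\left(b s \right)} \, ds$.

Differentiating under the integral sign,
$$I'(b) = \int_{-\infty}^{\infty} 2 s e^{- \frac{3 s^{2}}{2}} \sin{\left(b s \right)} \, ds.$$

Integrate $\int_{-\infty}^{\infty} s \sin(b s)\, e^{- \frac{3 s^{2}}{2}}\, ds$ by parts with $u = \sin(b s)$ and $dv = s\, e^{- \frac{3 s^{2}}{2}}\, ds$, giving $v = - \frac{e^{- \frac{3 s^{2}}{2}}}{3}$. The boundary term vanishes and
$$\int_{-\infty}^{\infty} s \sin(b s)\, e^{- \frac{3 s^{2}}{2}}\, ds = \frac{b}{3} \int_{-\infty}^{\infty} \cos(b s)\, e^{- \frac{3 s^{2}}{2}}\, ds,$$
so $I'(b) = - \frac{b}{3}\, I(b)$.

This is a separable first-order ODE; solving with the initial condition $I(0) = \int_{-\infty}^{\infty} - 2 e^{- \frac{3 s^{2}}{2}}\,ds = - \frac{2 \sqrt{6} \sqrt{\pi}}{3}$ gives
$$I(b) = - \frac{2 \sqrt{6} \sqrt{\pi} e^{- \frac{b^{2}}{6}}}{3}.$$

Setting $b = \frac{7}{4}$:
$$I = - \frac{2 \sqrt{6} \sqrt{\pi}}{3 e^{\frac{49}{96}}}.$$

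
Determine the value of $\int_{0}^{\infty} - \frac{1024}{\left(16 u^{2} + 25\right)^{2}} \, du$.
$- \frac{64 \pi}{125}$

Begin with the known result
$$J(a) = \int_{0}^{\infty} - \frac{4}{a^{2} + u^{2}} \, du = - \frac{2 \pi}{a}.$$

Differentiating under the integral sign with respect to $a$,
$$\frac{dJ}{da} = \int_{0}^{\infty} \frac{8 a}{\left(a^{2} + u^{2}\right)^{2}} \, du = \frac{2 \pi}{a^{2}},$$
so $\int_{0}^{\infty} - \frac{4}{\left(a^{2} + u^{2}\right)^{2}} \, du = - \frac{\pi}{a^{3}}$.

Setting $a = \frac{5}{4}$:
$$I = - \frac{64 \pi}{125}.$$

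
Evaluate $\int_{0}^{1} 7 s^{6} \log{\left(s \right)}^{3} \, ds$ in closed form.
$- \frac{6}{343}$

Start from the elementary integral
$$J(a) = \int_{0}^{1} 7 s^{a} \, ds = \frac{7}{a + 1}.$$

Differentiating under the integral sign brings down a factor of $\ln s$:
$$\frac{dJ}{da} = \int_{0}^{1} 7 s^{a} \log{\left(s \right)} \, ds = - \frac{7}{\left(a + 1\right)^{2}}.$$

Repeating $3$ times in total — each differentiation brings down another $\ln s$ — gives
$$\frac{d^{3}J}{da^{3}} = \int_{0}^{1} 7 s^{a} \log{\left(s \right)}^{3} \, ds = - \frac{42}{\left(a + 1\right)^{4}},$$
and the integrand here is exactly the target integrand, so $I = - \frac{42}{\left(a + 1\right)^{4}}$.

Setting $a = 6$:
$$I = - \frac{6}{343}.$$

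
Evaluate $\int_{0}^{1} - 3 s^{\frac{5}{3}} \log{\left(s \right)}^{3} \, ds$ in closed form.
$\frac{729}{2048}$

Begin with the known integral
$$J(a) = \int_{0}^{1} - 3 s^{a} \, ds = - \frac{3}{a + 1}.$$

Differentiating under the integral sign brings down a factor of $\ln s$:
$$\frac{dJ}{da} = \int_{0}^{1} - 3 s^{a} \log{\left(s \right)} \, ds = \frac{3}{\left(a + 1\right)^{2}}.$$

Repeating $3$ times in total — each differentiation brings down another $\ln s$ — gives
$$\frac{d^{3}J}{da^{3}} = \int_{0}^{1} - 3 s^{a} \log{\left(s \right)}^{3} \, ds = \frac{18}{\left(a + 1\right)^{4}},$$
and the integrand here is exactly the target integrand, so $I = \frac{18}{\left(a + 1\right)^{4}}$.

Setting $a = \frac{5}{3}$:
$$I = \frac{729}{2048}.$$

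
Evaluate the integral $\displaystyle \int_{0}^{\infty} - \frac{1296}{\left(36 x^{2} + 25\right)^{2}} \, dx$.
$- \frac{54 \pi}{125}$

Begin with the known result
$$J(a) = \int_{0}^{\infty} - \frac{1}{a^{2} + x^{2}} \, dx = - \frac{\pi}{2 a}.$$

Differentiating under the integral sign with respect to $a$,
$$\frac{dJ}{da} = \int_{0}^{\infty} \frac{2 a}{\left(a^{2} + x^{2}\right)^{2}} \, dx = \frac{\pi}{2 a^{2}},$$
so $\int_{0}^{\infty} - \frac{1}{\left(a^{2} + x^{2}\right)^{2}} \, dx = - \frac{\pi}{4 a^{3}}$.

Setting $a = \frac{5}{6}$:
$$I = - \frac{54 \pi}{125}.$$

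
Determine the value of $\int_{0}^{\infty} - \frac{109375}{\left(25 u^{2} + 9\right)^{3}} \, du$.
$- \frac{21875 \pi}{1296}$

Begin with the known result
$$J(a) = \int_{0}^{\infty} - \frac{7}{a^{2} + u^{2}} \, du = - \frac{7 \pi}{2 a}.$$

Differentiating under the integral sign with respect to $a$,
$$\frac{dJ}{da} = \int_{0}^{\infty} \frac{14 a}{\left(a^{2} + u^{2}\right)^{2}} \, du = \frac{7 \pi}{2 a^{2}},$$
so $\int_{0}^{\infty} - \frac{7}{\left(a^{2} + u^{2}\right)^{2}} \, du = - \frac{7 \pi}{4 a^{3}}$.

Repeating — each differentiation of $1/(u^2+a^2)^j$ produces $-2ja/(u^2+a^2)^{j+1}$ — and dividing through by $-2ja$ at each step yields, after $2$ differentiations in total,
$$\int_{0}^{\infty} - \frac{7}{\left(a^{2} + u^{2}\right)^{3}} \, du = - \frac{21 \pi}{16 a^{5}}.$$

Setting $a = \frac{3}{5}$:
$$I = - \frac{21875 \pi}{1296}.$$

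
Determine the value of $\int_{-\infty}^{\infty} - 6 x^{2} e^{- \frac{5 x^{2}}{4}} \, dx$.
$- \frac{24 \sqrt{5} \sqrt{\pi}}{25}$

Begin with the known integral
$$J(a) = \int_{-\infty}^{\infty} - 6 e^{- a x^{2}} \, dx = - \frac{6 \sqrt{\pi}}{\sqrt{a}}.$$

Differentiating under the integral sign brings down a factor of $(-x^2)$:
$$\frac{dJ}{da} = \int_{-\infty}^{\infty} 6 x^{2} e^{- a x^{2}} \, dx = \frac{3 \sqrt{\pi}}{a^{\frac{3}{2}}}.$$

The integral on the left is $-I$, so $I = - \frac{3 \sqrt{\pi}}{a^{\frac{3}{2}}}$.

Setting $a = \frac{5}{4}$:
$$I = - \frac{24 \sqrt{5} \sqrt{\pi}}{25}.$$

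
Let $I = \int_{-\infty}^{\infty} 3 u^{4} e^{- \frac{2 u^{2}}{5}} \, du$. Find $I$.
$\frac{225 \sqrt{10} \sqrt{\pi}}{32}$

Consider the simpler parametrised integral
$$J(a) = \int_{-\infty}^{\infty} 3 e^{- a u^{2}} \, du = \frac{3 \sqrt{\pi}}{\sqrt{a}}.$$

Differentiating under the integral sign brings down a factor of $(-u^2)$:
$$\frac{dJ}{da} = \int_{-\infty}^{\infty} - 3 u^{2} e^{- a u^{2}} \, du = - \frac{3 \sqrt{\pi}}{2 a^{\frac{3}{2}}}.$$

Repeating twice in total — each differentiation brings down another $(-u^2)$ — gives
$$\frac{d^{2}J}{da^{2}} = \int_{-\infty}^{\infty} 3 u^{4} e^{- a u^{2}} \, du = \frac{9 \sqrt{\pi}}{4 a^{\frac{5}{2}}},$$
and the integrand here is exactly the target integrand, so $I = \frac{9 \sqrt{\pi}}{4 a^{\frac{5}{2}}}$.

Setting $a = \frac{2}{5}$:
$$I = \frac{225 \sqrt{10} \sqrt{\pi}}{32}.$$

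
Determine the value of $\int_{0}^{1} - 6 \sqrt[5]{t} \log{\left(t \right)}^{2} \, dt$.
$- \frac{125}{18}$

Begin with the known integral
$$J(a) = \int_{0}^{1} - 6 t^{a} \, dt = - \frac{6}{a + 1}.$$

Differentiating under the integral sign brings down a factor of $\ln t$:
$$\frac{dJ}{da} = \int_{0}^{1} - 6 t^{a} \log{\left(t \right)} \, dt = \frac{6}{\left(a + 1\right)^{2}}.$$

Repeating twice in total — each differentiation brings down another $\ln t$ — gives
$$\frac{d^{2}J}{da^{2}} = \int_{0}^{1} - 6 t^{a} \log{\left(t \right)}^{2} \, dt = - \frac{12}{\left(a + 1\right)^{3}},$$
and the integrand here is exactly the target integrand, so $I = - \frac{12}{\left(a + 1\right)^{3}}$.

Setting $a = \frac{1}{5}$:
$$I = - \frac{125}{18}.$$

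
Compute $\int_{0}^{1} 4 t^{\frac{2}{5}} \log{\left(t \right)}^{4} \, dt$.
$\frac{300000}{16807}$

Consider the simpler parametrised integral
$$J(a) = \int_{0}^{1} 4 t^{a} \, dt = \frac{4}{a + 1}.$$

Differentiating under the integral sign brings down a factor of $\ln t$:
$$\frac{dJ}{da} = \int_{0}^{1} 4 t^{a} \log{\left(t \right)} \, dt = - \frac{4}{\left(a + 1\right)^{2}}.$$

Repeating $4$ times in total — each differentiation brings down another $\ln t$ — gives
$$\frac{d^{4}J}{da^{4}} = \int_{0}^{1} 4 t^{a} \log{\left(t \right)}^{4} \, dt = \frac{96}{\left(a + 1\right)^{5}},$$
and the integrand here is exactly the target integrand, so $I = \frac{96}{\left(a + 1\right)^{5}}$.

Setting $a = \frac{2}{5}$:
$$I = \frac{300000}{16807}.$$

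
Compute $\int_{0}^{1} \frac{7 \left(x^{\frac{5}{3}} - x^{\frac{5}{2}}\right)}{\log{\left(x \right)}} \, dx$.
$\log{\left(\frac{268435456}{1801088541} \right)}$

Introduce a parameter $a$ in the exponent: let $I(a) = \int_{0}^{1} \frac{7 \left(- x^{\frac{5}{2}} + x^{a}\right)}{\log{\left(x \right)}} \, dx$.

Since $\dfrac{\partial}{\partial a}\,x^{a} = x^{a} \ln x$, the $\ln x$ in the denominator cancels and
$$\frac{dI}{da} = \int_{0}^{1} 7 x^{a} \, dx = 7 \left[\frac{x^{a+1}}{a+1}\right]_0^1 = \frac{7}{a + 1}.$$

Integrating with respect to $a$ gives $I(a) = \log{\left(\frac{128 \left(a + 1\right)^{7}}{823543} \right)} + C$.

At $a = \frac{5}{2}$ the integrand is identically $0$, so $I(\frac{5}{2}) = 0$. The closed form gives $0$, hence $C = 0$.

Setting $a = \frac{5}{3}$:
$$I = \log{\left(\frac{268435456}{1801088541} \right)}.$$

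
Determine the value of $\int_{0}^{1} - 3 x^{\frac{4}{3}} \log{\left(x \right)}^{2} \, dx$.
$- \frac{162}{343}$

Start from the elementary integral
$$J(a) = \int_{0}^{1} - 3 x^{a} \, dx = - \frac{3}{a + 1}.$$

Differentiating under the integral sign brings down a factor of $\ln x$:
$$\frac{dJ}{da} = \int_{0}^{1} - 3 x^{a} \log{\left(x \right)} \, dx = \frac{3}{\left(a + 1\right)^{2}}.$$

Repeating twice in total — each differentiation brings down another $\ln x$ — gives
$$\frac{d^{2}J}{da^{2}} = \int_{0}^{1} - 3 x^{a} \log{\left(x \right)}^{2} \, dx = - \frac{6}{\left(a + 1\right)^{3}},$$
and the integrand here is exactly the target integrand, so $I = - \frac{6}{\left(a + 1\right)^{3}}$.

Setting $a = \frac{4}{3}$:
$$I = - \frac{162}{343}.$$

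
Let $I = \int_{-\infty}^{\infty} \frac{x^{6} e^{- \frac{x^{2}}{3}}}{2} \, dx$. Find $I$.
$\frac{405 \sqrt{3} \sqrt{\pi}}{16}$

Start from the elementary integral
$$J(a) = \int_{-\infty}^{\infty} \frac{e^{- a x^{2}}}{2} \, dx = \frac{\sqrt{\pi}}{2 \sqrt{a}}.$$

Differentiating under the integral sign brings down a factor of $(-x^2)$:
$$\frac{dJ}{da} = \int_{-\infty}^{\infty} - \frac{x^{2} e^{- a x^{2}}}{2} \, dx = - \frac{\sqrt{\pi}}{4 a^{\frac{3}{2}}}.$$

Repeating $3$ times in total — each differentiation brings down another $(-x^2)$ — gives
$$\frac{d^{3}J}{da^{3}} = \int_{-\infty}^{\infty} - \frac{x^{6} e^{- a x^{2}}}{2} \, dx = - \frac{15 \sqrt{\pi}}{16 a^{\frac{7}{2}}},$$
and the integrand here is $(-1)^{3}$ times the target integrand, so $I = (-1)^{3}\,\frac{d^{3}J}{da^{3}} = \frac{15 \sqrt{\pi}}{16 a^{\frac{7}{2}}}$.

Setting $a = \frac{1}{3}$:
$$I = \frac{405 \sqrt{3} \sqrt{\pi}}{16}.$$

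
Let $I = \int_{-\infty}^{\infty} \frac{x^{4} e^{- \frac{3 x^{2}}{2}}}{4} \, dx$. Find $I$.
$\frac{\sqrt{6} \sqrt{\pi}}{36}$

Start from the elementary integral
$$J(a) = \int_{-\infty}^{\infty} \frac{e^{- a x^{2}}}{4} \, dx = \frac{\sqrt{\pi}}{4 \sqrt{a}}.$$

Differentiating under the integral sign brings down a factor of $(-x^2)$:
$$\frac{dJ}{da} = \int_{-\infty}^{\infty} - \frac{x^{2} e^{- a x^{2}}}{4} \, dx = - \frac{\sqrt{\pi}}{8 a^{\frac{3}{2}}}.$$

Repeating twice in total — each differentiation brings down another $(-x^2)$ — gives
$$\frac{d^{2}J}{da^{2}} = \int_{-\infty}^{\infty} \frac{x^{4} e^{- a x^{2}}}{4} \, dx = \frac{3 \sqrt{\pi}}{16 a^{\frac{5}{2}}},$$
and the integrand here is exactly the target integrand, so $I = \frac{3 \sqrt{\pi}}{16 a^{\frac{5}{2}}}$.

Setting $a = \frac{3}{2}$:
$$I = \frac{\sqrt{6} \sqrt{\pi}}{36}.$$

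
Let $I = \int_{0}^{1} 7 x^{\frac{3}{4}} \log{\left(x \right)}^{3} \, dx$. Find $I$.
$- \frac{1536}{343}$

Consider the simpler parametrised integral
$$J(a) = \int_{0}^{1} 7 x^{a} \, dx = \frac{7}{a + 1}.$$

Differentiating under the integral sign brings down a factor of $\ln x$:
$$\frac{dJ}{da} = \int_{0}^{1} 7 x^{a} \log{\left(x \right)} \, dx = - \frac{7}{\left(a + 1\right)^{2}}.$$

Repeating $3$ times in total — each differentiation brings down another $\ln x$ — gives
$$\frac{d^{3}J}{da^{3}} = \int_{0}^{1} 7 x^{a} \log{\left(x \right)}^{3} \, dx = - \frac{42}{\left(a + 1\right)^{4}},$$
and the integrand here is exactly the target integrand, so $I = - \frac{42}{\left(a + 1\right)^{4}}$.

Setting $a = \frac{3}{4}$:
$$I = - \frac{1536}{343}.$$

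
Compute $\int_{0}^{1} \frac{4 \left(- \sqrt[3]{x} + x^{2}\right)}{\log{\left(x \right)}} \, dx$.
$\log{\left(\frac{6561}{256} \right)}$

Consider the one-parameter family: let $I(a) = \int_{0}^{1} \frac{4 \left(x^{2} - x^{a}\right)}{\log{\left(x \right)}} \, dx$.

Since $\dfrac{\partial}{\partial a}\,x^{a} = x^{a} \ln x$, the $\ln x$ in the denominator cancels and
$$\frac{dI}{da} = \int_{0}^{1} -4 x^{a} \, dx = -4 \left[\frac{x^{a+1}}{a+1}\right]_0^1 = - \frac{4}{a + 1}.$$

Integrating with respect to $a$ gives $I(a) = \log{\left(\frac{81}{\left(a + 1\right)^{4}} \right)} + C$.

At $a = 2$ the integrand is identically $0$, so $I(2) = 0$. The closed form gives $0$, hence $C = 0$.

Setting $a = \frac{1}{3}$:
$$I = \log{\left(\frac{6561}{256} \right)}.$$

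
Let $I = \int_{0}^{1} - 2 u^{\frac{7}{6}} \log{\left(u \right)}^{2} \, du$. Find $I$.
$- \frac{864}{2197}$

Consider the simpler parametrised integral
$$J(a) = \int_{0}^{1} - 2 u^{a} \, du = - \frac{2}{a + 1}.$$

Differentiating under the integral sign brings down a factor of $\ln u$:
$$\frac{dJ}{da} = \int_{0}^{1} - 2 u^{a} \log{\left(u \right)} \, du = \frac{2}{\left(a + 1\right)^{2}}.$$

Repeating twice in total — each differentiation brings down another $\ln u$ — gives
$$\frac{d^{2}J}{da^{2}} = \int_{0}^{1} - 2 u^{a} \log{\left(u \right)}^{2} \, du = - \frac{4}{\left(a + 1\right)^{3}},$$
and the integrand here is exactly the target integrand, so $I = - \frac{4}{\left(a + 1\right)^{3}}$.

Setting $a = \frac{7}{6}$:
$$I = - \frac{864}{2197}.$$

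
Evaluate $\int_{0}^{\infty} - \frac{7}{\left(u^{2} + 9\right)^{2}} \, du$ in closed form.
$- \frac{7 \pi}{108}$

Start from the standard arctangent integral
$$J(a) = \int_{0}^{\infty} - \frac{7}{a^{2} + u^{2}} \, du = - \frac{7 \pi}{2 a}.$$

Differentiating under the integral sign with respect to $a$,
$$\frac{dJ}{da} = \int_{0}^{\infty} \frac{14 a}{\left(a^{2} + u^{2}\right)^{2}} \, du = \frac{7 \pi}{2 a^{2}},$$
so $\int_{0}^{\infty} - \frac{7}{\left(a^{2} + u^{2}\right)^{2}} \, du = - \frac{7 \pi}{4 a^{3}}$.

Setting $a = 3$:
$$I = - \frac{7 \pi}{108}.$$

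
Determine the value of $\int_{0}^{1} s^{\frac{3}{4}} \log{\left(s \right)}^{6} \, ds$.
$\frac{11796480}{823543}$

Begin with the known integral
$$J(a) = \int_{0}^{1} s^{a} \, ds = \frac{1}{a + 1}.$$

Differentiating under the integral sign brings down a factor of $\ln s$:
$$\frac{dJ}{da} = \int_{0}^{1} s^{a} \log{\left(s \right)} \, ds = - \frac{1}{\left(a + 1\right)^{2}}.$$

Repeating $6$ times in total — each differentiation brings down another $\ln s$ — gives
$$\frac{d^{6}J}{da^{6}} = \int_{0}^{1} s^{a} \log{\left(s \right)}^{6} \, ds = \frac{720}{\left(a + 1\right)^{7}},$$
and the integrand here is exactly the target integrand, so $I = \frac{720}{\left(a + 1\right)^{7}}$.

Setting $a = \frac{3}{4}$:
$$I = \frac{11796480}{823543}.$$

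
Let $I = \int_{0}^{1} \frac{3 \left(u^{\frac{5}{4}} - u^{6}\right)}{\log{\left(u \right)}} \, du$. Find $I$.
$\log{\left(\frac{729}{21952} \right)}$

Replace the exponent $\frac{5}{4}$ by a parameter $a$: let $I(a) = \int_{0}^{1} \frac{3 \left(- u^{6} + u^{a}\right)}{\log{\left(u \right)}} \, du$.

Since $\dfrac{\partial}{\partial a}\,u^{a} = u^{a} \ln u$, the $\ln u$ in the denominator cancels and
$$\frac{dI}{da} = \int_{0}^{1} 3 u^{a} \, du = 3 \left[\frac{u^{a+1}}{a+1}\right]_0^1 = \frac{3}{a + 1}.$$

Integrating with respect to $a$ gives $I(a) = \log{\left(\frac{\left(a + 1\right)^{3}}{343} \right)} + C$.

At $a = 6$ the integrand is identically $0$, so $I(6) = 0$. The closed form gives $0$, hence $C = 0$.

Setting $a = \frac{5}{4}$:
$$I = \log{\left(\frac{729}{21952} \right)}.$$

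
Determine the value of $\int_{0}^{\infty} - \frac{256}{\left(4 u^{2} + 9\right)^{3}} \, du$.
$- \frac{8 \pi}{81}$

Recall the elementary integral
$$J(a) = \int_{0}^{\infty} - \frac{4}{a^{2} + u^{2}} \, du = - \frac{2 \pi}{a}.$$

Differentiating under the integral sign with respect to $a$,
$$\frac{dJ}{da} = \int_{0}^{\infty} \frac{8 a}{\left(a^{2} + u^{2}\right)^{2}} \, du = \frac{2 \pi}{a^{2}},$$
so $\int_{0}^{\infty} - \frac{4}{\left(a^{2} + u^{2}\right)^{2}} \, du = - \frac{\pi}{a^{3}}$.

Repeating — each differentiation of $1/(u^2+a^2)^j$ produces $-2ja/(u^2+a^2)^{j+1}$ — and dividing through by $-2ja$ at each step yields, after $2$ differentiations in total,
$$\int_{0}^{\infty} - \frac{4}{\left(a^{2} + u^{2}\right)^{3}} \, du = - \frac{3 \pi}{4 a^{5}}.$$

Setting $a = \frac{3}{2}$:
$$I = - \frac{8 \pi}{81}.$$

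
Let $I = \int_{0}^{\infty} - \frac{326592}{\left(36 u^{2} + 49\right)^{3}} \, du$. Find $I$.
$- \frac{1458 \pi}{2401}$

Begin with the known result
$$J(a) = \int_{0}^{\infty} - \frac{7}{a^{2} + u^{2}} \, du = - \frac{7 \pi}{2 a}.$$

Differentiating under the integral sign with respect to $a$,
$$\frac{dJ}{da} = \int_{0}^{\infty} \frac{14 a}{\left(a^{2} + u^{2}\right)^{2}} \, du = \frac{7 \pi}{2 a^{2}},$$
so $\int_{0}^{\infty} - \frac{7}{\left(a^{2} + u^{2}\right)^{2}} \, du = - \frac{7 \pi}{4 a^{3}}$.

Repeating — each differentiation of $1/(u^2+a^2)^j$ produces $-2ja/(u^2+a^2)^{j+1}$ — and dividing through by $-2ja$ at each step yields, after $2$ differentiations in total,
$$\int_{0}^{\infty} - \frac{7}{\left(a^{2} + u^{2}\right)^{3}} \, du = - \frac{21 \pi}{16 a^{5}}.$$

Setting $a = \frac{7}{6}$:
$$I = - \frac{1458 \pi}{2401}.$$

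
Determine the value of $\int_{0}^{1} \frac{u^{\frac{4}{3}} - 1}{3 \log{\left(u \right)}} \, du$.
$- \frac{\log{\left(3 \right)}}{3} + \frac{\log{\left(7 \right)}}{3}$

Replace the exponent $\frac{4}{3}$ by a parameter $a$: let $I(a) = \int_{0}^{1} \frac{u^{a} - 1}{3 \log{\left(u \right)}} \, du$.

Since $\dfrac{\partial}{\partial a}\,u^{a} = u^{a} \ln u$, the $\ln u$ in the denominator cancels and
$$\frac{dI}{da} = \int_{0}^{1} \frac{1}{3} u^{a} \, du = \frac{1}{3} \left[\frac{u^{a+1}}{a+1}\right]_0^1 = \frac{1}{3 \left(a + 1\right)}.$$

Integrating with respect to $a$ gives $I(a) = \frac{\log{\left(a + 1 \right)}}{3} + C$.

At $a = 0$ the integrand is identically $0$, so $I(0) = 0$. The closed form gives $0$, hence $C = 0$.

Setting $a = \frac{4}{3}$:
$$I = - \frac{\log{\left(3 \right)}}{3} + \frac{\log{\left(7 \right)}}{3}.$$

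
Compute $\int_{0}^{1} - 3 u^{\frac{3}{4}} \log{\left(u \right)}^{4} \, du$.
$- \frac{73728}{16807}$

Start from the elementary integral
$$J(a) = \int_{0}^{1} - 3 u^{a} \, du = - \frac{3}{a + 1}.$$

Differentiating under the integral sign brings down a factor of $\ln u$:
$$\frac{dJ}{da} = \int_{0}^{1} - 3 u^{a} \log{\left(u \right)} \, du = \frac{3}{\left(a + 1\right)^{2}}.$$

Repeating $4$ times in total — each differentiation brings down another $\ln u$ — gives
$$\frac{d^{4}J}{da^{4}} = \int_{0}^{1} - 3 u^{a} \log{\left(u \right)}^{4} \, du = - \frac{72}{\left(a + 1\right)^{5}},$$
and the integrand here is exactly the target integrand, so $I = - \frac{72}{\left(a + 1\right)^{5}}$.

Setting $a = \frac{3}{4}$:
$$I = - \frac{73728}{16807}.$$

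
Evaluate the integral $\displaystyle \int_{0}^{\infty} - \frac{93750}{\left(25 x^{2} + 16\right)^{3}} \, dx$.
$- \frac{28125 \pi}{8192}$

Start from the standard arctangent integral
$$J(a) = \int_{0}^{\infty} - \frac{6}{a^{2} + x^{2}} \, dx = - \frac{3 \pi}{a}.$$

Differentiating under the integral sign with respect to $a$,
$$\frac{dJ}{da} = \int_{0}^{\infty} \frac{12 a}{\left(a^{2} + x^{2}\right)^{2}} \, dx = \frac{3 \pi}{a^{2}},$$
so $\int_{0}^{\infty} - \frac{6}{\left(a^{2} + x^{2}\right)^{2}} \, dx = - \frac{3 \pi}{2 a^{3}}$.

Repeating — each differentiation of $1/(x^2+a^2)^j$ produces $-2ja/(x^2+a^2)^{j+1}$ — and dividing through by $-2ja$ at each step yields, after $2$ differentiations in total,
$$\int_{0}^{\infty} - \frac{6}{\left(a^{2} + x^{2}\right)^{3}} \, dx = - \frac{9 \pi}{8 a^{5}}.$$

Setting $a = \frac{4}{5}$:
$$I = - \frac{28125 \pi}{8192}.$$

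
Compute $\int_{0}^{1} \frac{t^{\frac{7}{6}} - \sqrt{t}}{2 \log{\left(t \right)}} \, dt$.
$\log{\left(\frac{\sqrt{13}}{3} \right)}$

Replace the exponent $\frac{1}{2}$ by a parameter $a$: let $I(a) = \int_{0}^{1} \frac{t^{\frac{7}{6}} - t^{a}}{2 \log{\left(t \right)}} \, dt$.

Since $\dfrac{\partial}{\partial a}\,t^{a} = t^{a} \ln t$, the $\ln t$ in the denominator cancels and
$$\frac{dI}{da} = \int_{0}^{1} - \frac{1}{2} t^{a} \, dt = - \frac{1}{2} \left[\frac{t^{a+1}}{a+1}\right]_0^1 = - \frac{1}{2 a + 2}.$$

Integrating with respect to $a$ gives $I(a) = - \frac{\log{\left(a + 1 \right)}}{2} - \frac{\log{\left(6 \right)}}{2} + \frac{\log{\left(13 \right)}}{2} + C$.

At $a = \frac{7}{6}$ the integrand is identically $0$, so $I(\frac{7}{6}) = 0$. The closed form gives $0$, hence $C = 0$.

Setting $a = \frac{1}{2}$:
$$I = \log{\left(\frac{\sqrt{13}}{3} \right)}.$$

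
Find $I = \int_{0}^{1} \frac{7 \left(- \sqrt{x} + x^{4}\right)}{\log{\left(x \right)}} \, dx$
$\log{\left(\frac{10000000}{2187} \right)}$

Replace the exponent $\frac{1}{2}$ by a parameter $a$: let $I(a) = \int_{0}^{1} \frac{7 \left(x^{4} - x^{a}\right)}{\log{\left(x \right)}} \, dx$.

Since $\dfrac{\partial}{\partial a}\,x^{a} = x^{a} \ln x$, the $\ln x$ in the denominator cancels and
$$\frac{dI}{da} = \int_{0}^{1} -7 x^{a} \, dx = -7 \left[\frac{x^{a+1}}{a+1}\right]_0^1 = - \frac{7}{a + 1}.$$

Integrating with respect to $a$ gives $I(a) = \log{\left(\frac{78125}{\left(a + 1\right)^{7}} \right)} + C$.

At $a = 4$ the integrand is identically $0$, so $I(4) = 0$. The closed form gives $0$, hence $C = 0$.

Setting $a = \frac{1}{2}$:
$$I = \log{\left(\frac{10000000}{2187} \right)}.$$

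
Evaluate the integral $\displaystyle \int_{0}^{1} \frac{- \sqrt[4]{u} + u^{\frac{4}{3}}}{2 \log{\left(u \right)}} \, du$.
$\log{\left(\frac{2 \sqrt{105}}{15} \right)}$

Introduce a parameter $a$ in the exponent: let $I(a) = \int_{0}^{1} \frac{u^{\frac{4}{3}} - u^{a}}{2 \log{\left(u \right)}} \, du$.

Since $\dfrac{\partial}{\partial a}\,u^{a} = u^{a} \ln u$, the $\ln u$ in the denominator cancels and
$$\frac{dI}{da} = \int_{0}^{1} - \frac{1}{2} u^{a} \, du = - \frac{1}{2} \left[\frac{u^{a+1}}{a+1}\right]_0^1 = - \frac{1}{2 a + 2}.$$

Integrating with respect to $a$ gives $I(a) = - \frac{\log{\left(a + 1 \right)}}{2} - \frac{\log{\left(3 \right)}}{2} + \frac{\log{\left(7 \right)}}{2} + C$.

At $a = \frac{4}{3}$ the integrand is identically $0$, so $I(\frac{4}{3}) = 0$. The closed form gives $0$, hence $C = 0$.

Setting $a = \frac{1}{4}$:
$$I = \log{\left(\frac{2 \sqrt{105}}{15} \right)}.$$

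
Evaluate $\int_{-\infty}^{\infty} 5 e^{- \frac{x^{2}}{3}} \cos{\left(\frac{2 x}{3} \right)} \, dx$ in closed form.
$\frac{5 \sqrt{3} \sqrt{\pi}}{e^{\frac{1}{3}}}$

Let $b$ denote the cosine frequency and define $I(b) = \int_{-\infty}^{\infty} 5 e^{- \frac{x^{2}}{3}} \cos{\left(b x \right)} \, dx$.

Differentiating under the integral sign,
$$I'(b) = \int_{-\infty}^{\infty} - 5 x e^{- \frac{x^{2}}{3}} \sin{\left(b x \right)} \, dx.$$

Integrate $\int_{-\infty}^{\infty} x \sin(b x)\, e^{- \frac{x^{2}}{3}}\, dx$ by parts with $u = \sin(b x)$ and $dv = x\, e^{- \frac{x^{2}}{3}}\, dx$, giving $v = - \frac{3 e^{- \frac{x^{2}}{3}}}{2}$. The boundary term vanishes and
$$\int_{-\infty}^{\infty} x \sin(b x)\, e^{- \frac{x^{2}}{3}}\, dx = \frac{3 b}{2} \int_{-\infty}^{\infty} \cos(b x)\, e^{- \frac{x^{2}}{3}}\, dx,$$
so $I'(b) = - \frac{3 b}{2}\, I(b)$.

This is a separable first-order ODE; solving with the initial condition $I(0) = \int_{-\infty}^{\infty} 5 e^{- \frac{x^{2}}{3}}\,dx = 5 \sqrt{3} \sqrt{\pi}$ gives
$$I(b) = 5 \sqrt{3} \sqrt{\pi} e^{- \frac{3 b^{2}}{4}}.$$

Setting $b = \frac{2}{3}$:
$$I = \frac{5 \sqrt{3} \sqrt{\pi}}{e^{\frac{1}{3}}}.$$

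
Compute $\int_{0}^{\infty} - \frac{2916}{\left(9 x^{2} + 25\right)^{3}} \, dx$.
$- \frac{729 \pi}{12500}$

Start from the standard arctangent integral
$$J(a) = \int_{0}^{\infty} - \frac{4}{a^{2} + x^{2}} \, dx = - \frac{2 \pi}{a}.$$

Differentiating under the integral sign with respect to $a$,
$$\frac{dJ}{da} = \int_{0}^{\infty} \frac{8 a}{\left(a^{2} + x^{2}\right)^{2}} \, dx = \frac{2 \pi}{a^{2}},$$
so $\int_{0}^{\infty} - \frac{4}{\left(a^{2} + x^{2}\right)^{2}} \, dx = - \frac{\pi}{a^{3}}$.

Repeating — each differentiation of $1/(x^2+a^2)^j$ produces $-2ja/(x^2+a^2)^{j+1}$ — and dividing through by $-2ja$ at each step yields, after $2$ differentiations in total,
$$\int_{0}^{\infty} - \frac{4}{\left(a^{2} + x^{2}\right)^{3}} \, dx = - \frac{3 \pi}{4 a^{5}}.$$

Setting $a = \frac{5}{3}$:
$$I = - \frac{729 \pi}{12500}.$$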